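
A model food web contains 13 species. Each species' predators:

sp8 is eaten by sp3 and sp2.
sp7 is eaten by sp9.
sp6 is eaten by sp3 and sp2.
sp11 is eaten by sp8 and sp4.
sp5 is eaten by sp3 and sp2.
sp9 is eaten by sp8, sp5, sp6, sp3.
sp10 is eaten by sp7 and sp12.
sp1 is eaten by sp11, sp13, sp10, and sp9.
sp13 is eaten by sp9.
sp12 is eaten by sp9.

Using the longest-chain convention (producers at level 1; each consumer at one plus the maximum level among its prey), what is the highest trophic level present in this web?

6

Producers (level 1): sp1.
sp1 → sp10 → sp7 → sp9 → sp8 → sp2 gives sp2 level 6.
No species has a prey at level 6, so no species reaches level 7.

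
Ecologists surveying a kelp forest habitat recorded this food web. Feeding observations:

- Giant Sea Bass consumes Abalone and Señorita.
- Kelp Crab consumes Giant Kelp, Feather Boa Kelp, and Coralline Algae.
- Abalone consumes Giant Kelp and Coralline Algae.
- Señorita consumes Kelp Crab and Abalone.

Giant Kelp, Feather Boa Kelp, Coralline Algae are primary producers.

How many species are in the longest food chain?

One longest chain: Giant Kelp → Abalone → Señorita → Giant Sea Bass.
It has 4 species and 3 links.

4 species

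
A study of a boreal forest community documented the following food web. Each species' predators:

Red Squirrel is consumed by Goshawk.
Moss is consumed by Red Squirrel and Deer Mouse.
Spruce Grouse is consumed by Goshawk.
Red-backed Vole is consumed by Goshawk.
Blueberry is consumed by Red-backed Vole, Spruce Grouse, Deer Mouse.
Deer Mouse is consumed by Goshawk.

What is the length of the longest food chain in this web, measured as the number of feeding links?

2 links

One longest chain: Moss → Red Squirrel → Goshawk.
It has 3 species and 2 links.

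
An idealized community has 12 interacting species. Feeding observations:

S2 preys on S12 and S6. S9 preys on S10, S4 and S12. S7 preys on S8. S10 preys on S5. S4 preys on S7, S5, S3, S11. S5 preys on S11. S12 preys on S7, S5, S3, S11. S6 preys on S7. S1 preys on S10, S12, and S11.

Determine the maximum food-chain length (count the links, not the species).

3 links

One longest chain: S11 → S5 → S12 → S9.
It has 4 species and 3 links.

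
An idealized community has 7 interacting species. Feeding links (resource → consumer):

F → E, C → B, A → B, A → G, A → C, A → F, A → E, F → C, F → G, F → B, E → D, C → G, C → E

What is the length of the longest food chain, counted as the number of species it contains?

5 species

One longest chain: A → F → C → E → D.
It has 5 species and 4 links.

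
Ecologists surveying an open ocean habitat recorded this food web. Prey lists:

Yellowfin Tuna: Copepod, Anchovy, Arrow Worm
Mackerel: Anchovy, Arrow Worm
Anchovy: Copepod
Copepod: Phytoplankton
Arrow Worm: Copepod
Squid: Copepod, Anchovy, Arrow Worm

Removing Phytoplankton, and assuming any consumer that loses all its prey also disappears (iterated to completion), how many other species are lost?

Remove Phytoplankton.
Round 1: Copepod (all prey gone) → extinct.
Round 2: Anchovy (all prey gone), Arrow Worm (all prey gone) → extinct.
Round 3: Squid (all prey gone), Yellowfin Tuna (all prey gone), Mackerel (all prey gone) → extinct.
No further losses. Total secondary extinctions: 6.

6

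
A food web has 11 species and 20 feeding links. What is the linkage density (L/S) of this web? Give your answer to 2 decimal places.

L/S = 1.82

There are L = 20 links among S = 11 species.
L/S = 20/11 = 1.8182 ≈ 1.82.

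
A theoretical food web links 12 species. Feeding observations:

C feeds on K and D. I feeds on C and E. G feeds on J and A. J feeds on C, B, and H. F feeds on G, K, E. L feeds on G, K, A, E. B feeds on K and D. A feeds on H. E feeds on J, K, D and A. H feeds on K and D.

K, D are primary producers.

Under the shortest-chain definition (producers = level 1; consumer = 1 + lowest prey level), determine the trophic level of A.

K is a producer → level 1.
H eats K → level 2.
A eats H → level 3.
No prey of A is below level 2, so 3 is the minimum.

Trophic level 3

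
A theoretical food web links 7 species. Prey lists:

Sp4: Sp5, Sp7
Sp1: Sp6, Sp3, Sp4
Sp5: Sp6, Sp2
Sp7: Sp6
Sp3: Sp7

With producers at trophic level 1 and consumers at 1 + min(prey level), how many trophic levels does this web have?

3

Producers (level 1): Sp6, Sp2.
Following each consumer down to its lowest-level prey: Sp6 → Sp7 → Sp3 (levels 1 through 3).
All prey of Sp3 (Sp7 2) are at level 2 or above, so Sp3 is at level 1 + 2 = 3.
Every consumer has at least one prey at level 2 or below, so none exceeds level 3.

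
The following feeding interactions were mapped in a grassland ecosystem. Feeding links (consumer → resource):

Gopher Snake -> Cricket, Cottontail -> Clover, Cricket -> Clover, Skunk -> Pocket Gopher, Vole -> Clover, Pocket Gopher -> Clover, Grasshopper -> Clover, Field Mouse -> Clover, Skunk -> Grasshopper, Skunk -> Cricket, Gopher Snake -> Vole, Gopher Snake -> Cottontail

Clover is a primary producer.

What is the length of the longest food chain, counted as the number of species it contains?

One longest chain: Clover → Vole → Gopher Snake.
It has 3 species and 2 links.

3 species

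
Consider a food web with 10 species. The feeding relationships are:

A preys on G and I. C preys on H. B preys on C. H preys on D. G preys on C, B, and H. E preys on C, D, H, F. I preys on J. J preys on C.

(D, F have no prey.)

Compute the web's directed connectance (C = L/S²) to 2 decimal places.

The web has S = 10 species and L = 14 feeding links.
C = L / S² = 14 / 100 = 0.1400 ≈ 0.14.

C = 0.14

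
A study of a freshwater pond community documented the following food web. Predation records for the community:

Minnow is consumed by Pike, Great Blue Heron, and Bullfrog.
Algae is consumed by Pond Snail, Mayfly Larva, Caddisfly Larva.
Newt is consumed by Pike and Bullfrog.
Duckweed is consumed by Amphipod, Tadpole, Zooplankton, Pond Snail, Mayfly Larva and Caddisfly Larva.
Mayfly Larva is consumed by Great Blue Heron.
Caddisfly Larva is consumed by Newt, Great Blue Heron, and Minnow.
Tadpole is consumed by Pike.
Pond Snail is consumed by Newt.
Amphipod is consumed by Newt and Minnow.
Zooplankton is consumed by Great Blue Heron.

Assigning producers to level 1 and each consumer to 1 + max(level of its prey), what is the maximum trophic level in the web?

Producers (level 1): Algae, Duckweed.
Duckweed → Amphipod → Minnow → Bullfrog gives Bullfrog level 4.
No species has a prey at level 4, so no species reaches level 5.

4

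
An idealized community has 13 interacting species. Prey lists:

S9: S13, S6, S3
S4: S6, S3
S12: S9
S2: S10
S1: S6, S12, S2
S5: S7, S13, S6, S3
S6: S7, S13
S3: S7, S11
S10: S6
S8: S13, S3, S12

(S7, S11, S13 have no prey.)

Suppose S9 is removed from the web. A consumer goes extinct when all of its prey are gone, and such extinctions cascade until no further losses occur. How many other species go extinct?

1

Remove S9.
Round 1: S12 (all prey gone) → extinct.
No further losses. Total secondary extinctions: 1.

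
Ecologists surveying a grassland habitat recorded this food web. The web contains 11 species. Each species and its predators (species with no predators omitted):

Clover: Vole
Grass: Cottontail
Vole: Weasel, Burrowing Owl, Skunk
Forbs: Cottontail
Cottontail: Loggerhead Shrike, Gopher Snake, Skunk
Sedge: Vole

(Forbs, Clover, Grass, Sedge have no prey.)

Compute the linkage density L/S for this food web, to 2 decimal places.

L/S = 0.91

There are L = 10 links among S = 11 species.
L/S = 10/11 = 0.9091 ≈ 0.91.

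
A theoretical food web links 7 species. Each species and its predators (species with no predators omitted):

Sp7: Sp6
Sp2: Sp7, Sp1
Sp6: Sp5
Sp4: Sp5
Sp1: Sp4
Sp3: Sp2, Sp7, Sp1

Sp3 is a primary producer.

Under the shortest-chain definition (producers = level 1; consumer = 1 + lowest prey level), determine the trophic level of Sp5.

Trophic level 4

Sp3 is a producer → level 1.
Sp7 eats Sp3 → level 2.
Sp6 eats Sp7 → level 3.
Sp5 eats Sp6 → level 4.
No prey of Sp5 is below level 3, so 4 is the minimum.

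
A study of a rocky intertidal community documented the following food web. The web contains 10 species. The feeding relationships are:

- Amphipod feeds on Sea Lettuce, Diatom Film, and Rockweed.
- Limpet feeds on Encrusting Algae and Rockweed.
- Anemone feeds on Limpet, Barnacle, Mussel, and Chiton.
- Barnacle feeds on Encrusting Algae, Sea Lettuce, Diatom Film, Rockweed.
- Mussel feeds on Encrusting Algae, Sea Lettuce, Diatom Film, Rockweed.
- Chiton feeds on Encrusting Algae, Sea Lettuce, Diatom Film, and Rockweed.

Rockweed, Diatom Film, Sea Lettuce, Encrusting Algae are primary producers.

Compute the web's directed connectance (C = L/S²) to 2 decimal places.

C = 0.21

The web has S = 10 species and L = 21 feeding links.
C = L / S² = 21 / 100 = 0.2100 ≈ 0.21.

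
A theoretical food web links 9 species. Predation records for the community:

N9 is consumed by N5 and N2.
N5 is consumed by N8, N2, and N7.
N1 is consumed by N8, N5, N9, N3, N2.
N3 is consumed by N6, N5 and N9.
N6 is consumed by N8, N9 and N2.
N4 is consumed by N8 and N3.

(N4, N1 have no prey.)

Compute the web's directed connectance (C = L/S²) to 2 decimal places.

The web has S = 9 species and L = 18 feeding links.
C = L / S² = 18 / 81 = 0.2222 ≈ 0.22.

C = 0.22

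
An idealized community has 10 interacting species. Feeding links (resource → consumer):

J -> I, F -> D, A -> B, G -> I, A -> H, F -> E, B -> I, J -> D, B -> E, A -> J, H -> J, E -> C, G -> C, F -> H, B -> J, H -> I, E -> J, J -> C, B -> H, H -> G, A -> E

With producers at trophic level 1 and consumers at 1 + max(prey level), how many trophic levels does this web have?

Producers (level 1): A, F.
A → B → H → G → C gives C level 5.
No species has a prey at level 5, so no species reaches level 6.

5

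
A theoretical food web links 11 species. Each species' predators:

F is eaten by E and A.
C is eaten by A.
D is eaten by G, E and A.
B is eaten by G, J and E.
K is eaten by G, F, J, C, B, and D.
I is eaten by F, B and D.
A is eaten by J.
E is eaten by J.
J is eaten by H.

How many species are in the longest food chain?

One longest chain: I → B → E → J → H.
It has 5 species and 4 links.

5 species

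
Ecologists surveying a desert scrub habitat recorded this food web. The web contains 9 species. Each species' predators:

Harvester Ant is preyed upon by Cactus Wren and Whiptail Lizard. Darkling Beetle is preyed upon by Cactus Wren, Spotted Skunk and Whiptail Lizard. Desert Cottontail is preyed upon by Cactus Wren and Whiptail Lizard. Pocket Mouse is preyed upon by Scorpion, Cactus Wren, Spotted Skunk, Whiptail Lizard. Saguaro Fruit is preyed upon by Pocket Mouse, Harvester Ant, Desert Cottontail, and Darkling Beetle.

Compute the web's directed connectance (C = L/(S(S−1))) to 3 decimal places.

The web has S = 9 species and L = 15 feeding links.
C = L / (S(S−1)) = 15 / 72 = 0.2083 ≈ 0.208.

C = 0.208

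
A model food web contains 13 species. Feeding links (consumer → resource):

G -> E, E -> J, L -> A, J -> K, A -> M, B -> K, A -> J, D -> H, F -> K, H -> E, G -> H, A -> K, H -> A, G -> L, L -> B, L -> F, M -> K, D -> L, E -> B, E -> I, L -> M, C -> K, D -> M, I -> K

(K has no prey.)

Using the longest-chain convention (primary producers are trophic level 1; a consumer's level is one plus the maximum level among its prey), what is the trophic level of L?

Trophic level 4

K is a producer → level 1.
J eats K → level 2.
A eats J (level 2); other prey at levels: K 1, M 2 → level 3.
L eats A (level 3); other prey at levels: B 2, M 2, F 2 → level 4.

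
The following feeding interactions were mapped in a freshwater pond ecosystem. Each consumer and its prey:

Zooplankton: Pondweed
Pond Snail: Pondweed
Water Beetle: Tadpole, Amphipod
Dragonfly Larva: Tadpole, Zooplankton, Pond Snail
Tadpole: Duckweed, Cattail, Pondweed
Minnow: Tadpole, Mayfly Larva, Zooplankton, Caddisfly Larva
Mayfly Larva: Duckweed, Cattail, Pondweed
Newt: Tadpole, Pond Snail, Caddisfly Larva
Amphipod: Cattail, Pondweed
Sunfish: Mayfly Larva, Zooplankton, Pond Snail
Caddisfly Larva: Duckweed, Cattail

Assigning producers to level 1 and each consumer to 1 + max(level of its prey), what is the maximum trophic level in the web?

Producers (level 1): Duckweed, Cattail, Pondweed.
Duckweed → Caddisfly Larva → Minnow gives Minnow level 3.
No species has a prey at level 3, so no species reaches level 4.

3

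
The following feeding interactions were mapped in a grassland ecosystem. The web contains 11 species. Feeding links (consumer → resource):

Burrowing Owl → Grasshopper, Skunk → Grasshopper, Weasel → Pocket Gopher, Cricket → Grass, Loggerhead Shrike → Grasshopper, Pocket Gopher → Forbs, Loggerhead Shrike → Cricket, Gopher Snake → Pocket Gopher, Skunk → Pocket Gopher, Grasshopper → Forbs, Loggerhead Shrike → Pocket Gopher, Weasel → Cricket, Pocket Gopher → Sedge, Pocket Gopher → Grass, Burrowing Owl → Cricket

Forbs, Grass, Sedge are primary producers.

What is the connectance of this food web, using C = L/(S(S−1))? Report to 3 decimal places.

The web has S = 11 species and L = 15 feeding links.
C = L / (S(S−1)) = 15 / 110 = 0.1364 ≈ 0.136.

C = 0.136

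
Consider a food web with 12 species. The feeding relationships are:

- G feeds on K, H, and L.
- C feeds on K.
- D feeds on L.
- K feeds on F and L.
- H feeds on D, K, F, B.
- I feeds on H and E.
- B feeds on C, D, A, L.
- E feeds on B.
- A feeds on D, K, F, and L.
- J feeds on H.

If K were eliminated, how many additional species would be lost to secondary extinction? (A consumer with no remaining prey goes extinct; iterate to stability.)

Remove K.
Round 1: C (all prey gone) → extinct.
No further losses. Total secondary extinctions: 1.

1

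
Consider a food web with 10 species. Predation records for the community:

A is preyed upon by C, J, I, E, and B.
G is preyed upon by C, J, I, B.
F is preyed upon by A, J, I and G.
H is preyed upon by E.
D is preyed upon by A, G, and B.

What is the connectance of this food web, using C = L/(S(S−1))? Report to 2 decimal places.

The web has S = 10 species and L = 17 feeding links.
C = L / (S(S−1)) = 17 / 90 = 0.1889 ≈ 0.19.

C = 0.19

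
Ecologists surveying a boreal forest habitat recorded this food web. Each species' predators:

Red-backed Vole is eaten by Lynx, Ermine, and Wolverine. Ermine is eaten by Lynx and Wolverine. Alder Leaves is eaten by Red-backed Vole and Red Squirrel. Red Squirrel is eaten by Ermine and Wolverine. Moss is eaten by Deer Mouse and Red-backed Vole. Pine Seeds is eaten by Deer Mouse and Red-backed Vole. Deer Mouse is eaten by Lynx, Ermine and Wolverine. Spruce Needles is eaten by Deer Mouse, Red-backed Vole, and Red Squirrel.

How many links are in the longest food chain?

3 links

One longest chain: Spruce Needles → Deer Mouse → Ermine → Wolverine.
It has 4 species and 3 links.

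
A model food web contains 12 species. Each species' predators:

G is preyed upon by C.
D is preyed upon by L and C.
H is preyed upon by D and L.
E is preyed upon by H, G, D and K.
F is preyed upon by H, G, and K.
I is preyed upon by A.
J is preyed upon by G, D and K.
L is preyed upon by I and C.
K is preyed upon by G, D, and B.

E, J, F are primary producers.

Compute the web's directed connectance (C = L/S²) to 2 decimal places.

The web has S = 12 species and L = 21 feeding links.
C = L / S² = 21 / 144 = 0.1458 ≈ 0.15.

C = 0.15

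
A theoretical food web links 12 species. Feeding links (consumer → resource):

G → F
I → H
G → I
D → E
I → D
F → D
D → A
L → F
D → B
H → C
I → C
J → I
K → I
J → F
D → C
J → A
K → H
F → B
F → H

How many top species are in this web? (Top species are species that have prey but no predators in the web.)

4

Top species (has prey, but nothing eats it): L, G, K, J.
Count: 4.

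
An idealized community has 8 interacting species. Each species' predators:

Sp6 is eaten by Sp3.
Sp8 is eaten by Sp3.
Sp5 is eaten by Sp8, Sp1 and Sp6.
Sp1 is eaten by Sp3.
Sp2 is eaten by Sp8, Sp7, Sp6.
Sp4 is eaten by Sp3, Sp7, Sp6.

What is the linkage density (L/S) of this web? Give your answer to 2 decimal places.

There are L = 12 links among S = 8 species.
L/S = 12/8 = 1.5000 ≈ 1.50.

L/S = 1.50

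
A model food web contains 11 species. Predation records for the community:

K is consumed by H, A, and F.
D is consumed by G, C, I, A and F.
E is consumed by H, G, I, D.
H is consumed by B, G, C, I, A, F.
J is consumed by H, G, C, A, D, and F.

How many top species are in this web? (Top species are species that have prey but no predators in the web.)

Top species (has prey, but nothing eats it): A, B, G, I, F, C.
Count: 6.

6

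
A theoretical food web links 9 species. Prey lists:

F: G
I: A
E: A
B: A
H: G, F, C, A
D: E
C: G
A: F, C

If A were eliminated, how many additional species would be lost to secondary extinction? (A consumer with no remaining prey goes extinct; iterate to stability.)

4

Remove A.
Round 1: I (all prey gone), E (all prey gone), B (all prey gone) → extinct.
Round 2: D (all prey gone) → extinct.
No further losses. Total secondary extinctions: 4.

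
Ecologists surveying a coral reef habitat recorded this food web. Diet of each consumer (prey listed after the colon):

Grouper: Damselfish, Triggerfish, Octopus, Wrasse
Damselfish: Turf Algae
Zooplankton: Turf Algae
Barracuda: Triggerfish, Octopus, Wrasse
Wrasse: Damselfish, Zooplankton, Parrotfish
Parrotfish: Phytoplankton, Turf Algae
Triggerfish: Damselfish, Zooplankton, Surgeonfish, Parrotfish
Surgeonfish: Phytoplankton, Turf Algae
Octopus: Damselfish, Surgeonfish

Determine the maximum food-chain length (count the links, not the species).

One longest chain: Turf Algae → Damselfish → Wrasse → Barracuda.
It has 4 species and 3 links.

3 links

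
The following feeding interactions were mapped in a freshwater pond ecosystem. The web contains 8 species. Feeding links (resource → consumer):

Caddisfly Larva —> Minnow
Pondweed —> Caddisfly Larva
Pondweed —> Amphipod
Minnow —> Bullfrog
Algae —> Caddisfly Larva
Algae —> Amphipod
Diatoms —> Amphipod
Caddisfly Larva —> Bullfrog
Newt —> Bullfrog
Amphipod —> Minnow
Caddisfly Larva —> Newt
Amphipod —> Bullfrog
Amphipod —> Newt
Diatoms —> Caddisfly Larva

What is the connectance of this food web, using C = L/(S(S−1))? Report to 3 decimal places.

The web has S = 8 species and L = 14 feeding links.
C = L / (S(S−1)) = 14 / 56 = 0.2500 ≈ 0.250.

C = 0.250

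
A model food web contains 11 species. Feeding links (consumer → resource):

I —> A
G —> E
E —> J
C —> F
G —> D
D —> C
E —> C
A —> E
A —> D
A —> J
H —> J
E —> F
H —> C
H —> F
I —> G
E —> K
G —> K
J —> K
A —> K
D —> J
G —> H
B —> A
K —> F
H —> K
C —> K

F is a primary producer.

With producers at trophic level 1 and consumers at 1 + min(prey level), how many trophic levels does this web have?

Producers (level 1): F.
Following each consumer down to its lowest-level prey: F → K → A → B (levels 1 through 4).
All prey of B (A 3) are at level 3 or above, so B is at level 1 + 3 = 4.
Every consumer has at least one prey at level 3 or below, so none exceeds level 4.

4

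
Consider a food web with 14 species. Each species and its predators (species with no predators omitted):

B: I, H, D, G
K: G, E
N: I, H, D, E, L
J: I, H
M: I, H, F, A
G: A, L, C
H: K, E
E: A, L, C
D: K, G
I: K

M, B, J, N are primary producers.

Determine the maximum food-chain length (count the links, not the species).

One longest chain: M → I → K → G → A.
It has 5 species and 4 links.

4 links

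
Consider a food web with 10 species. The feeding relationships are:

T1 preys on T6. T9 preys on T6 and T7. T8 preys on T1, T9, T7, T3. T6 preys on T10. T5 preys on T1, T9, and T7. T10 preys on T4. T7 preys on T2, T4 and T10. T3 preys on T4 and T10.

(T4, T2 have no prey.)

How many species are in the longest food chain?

5 species

One longest chain: T4 → T10 → T7 → T9 → T8.
It has 5 species and 4 links.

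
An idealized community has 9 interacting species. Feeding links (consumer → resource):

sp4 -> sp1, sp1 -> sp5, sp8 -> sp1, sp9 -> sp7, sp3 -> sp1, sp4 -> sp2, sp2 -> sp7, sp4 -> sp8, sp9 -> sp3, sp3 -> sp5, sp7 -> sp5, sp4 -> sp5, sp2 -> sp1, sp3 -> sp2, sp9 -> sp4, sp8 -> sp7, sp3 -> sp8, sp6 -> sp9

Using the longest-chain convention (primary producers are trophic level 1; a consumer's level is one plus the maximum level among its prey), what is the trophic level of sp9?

Trophic level 5

sp5 is a producer → level 1.
sp7 eats sp5 → level 2.
sp8 eats sp7 (level 2); other prey at levels: sp1 2 → level 3.
sp4 eats sp8 (level 3); other prey at levels: sp5 1, sp1 2, sp2 3 → level 4.
sp9 eats sp4 (level 4); other prey at levels: sp7 2, sp3 4 → level 5.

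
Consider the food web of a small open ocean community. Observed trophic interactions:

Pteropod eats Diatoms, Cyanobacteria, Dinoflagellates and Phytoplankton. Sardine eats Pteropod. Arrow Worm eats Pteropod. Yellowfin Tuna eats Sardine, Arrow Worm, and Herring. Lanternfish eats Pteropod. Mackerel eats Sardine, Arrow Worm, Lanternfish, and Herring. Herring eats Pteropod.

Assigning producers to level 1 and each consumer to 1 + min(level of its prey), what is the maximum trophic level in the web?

Producers (level 1): Diatoms, Cyanobacteria, Phytoplankton, Dinoflagellates.
Following each consumer down to its lowest-level prey: Diatoms → Pteropod → Sardine → Mackerel (levels 1 through 4).
All prey of Mackerel (Sardine 3, Arrow Worm 3, Herring 3, Lanternfish 3) are at level 3 or above, so Mackerel is at level 1 + 3 = 4.
Every consumer has at least one prey at level 3 or below, so none exceeds level 4.

4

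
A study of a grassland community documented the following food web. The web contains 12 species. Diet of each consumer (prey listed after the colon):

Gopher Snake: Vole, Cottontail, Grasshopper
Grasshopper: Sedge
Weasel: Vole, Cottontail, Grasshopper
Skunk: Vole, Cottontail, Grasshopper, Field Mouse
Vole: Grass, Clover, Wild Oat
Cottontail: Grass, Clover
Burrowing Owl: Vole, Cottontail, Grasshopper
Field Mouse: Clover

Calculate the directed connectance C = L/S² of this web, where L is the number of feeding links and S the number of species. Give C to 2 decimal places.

C = 0.14

The web has S = 12 species and L = 20 feeding links.
C = L / S² = 20 / 144 = 0.1389 ≈ 0.14.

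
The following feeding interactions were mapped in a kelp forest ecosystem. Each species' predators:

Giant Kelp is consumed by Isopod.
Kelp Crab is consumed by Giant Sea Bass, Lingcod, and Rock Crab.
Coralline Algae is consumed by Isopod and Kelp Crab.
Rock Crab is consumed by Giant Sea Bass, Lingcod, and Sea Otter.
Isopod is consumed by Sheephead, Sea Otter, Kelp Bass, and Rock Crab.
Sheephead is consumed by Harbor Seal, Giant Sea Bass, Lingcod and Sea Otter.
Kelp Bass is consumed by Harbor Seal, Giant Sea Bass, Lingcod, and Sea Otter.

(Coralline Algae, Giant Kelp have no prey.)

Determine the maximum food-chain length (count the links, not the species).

3 links

One longest chain: Coralline Algae → Kelp Crab → Rock Crab → Sea Otter.
It has 4 species and 3 links.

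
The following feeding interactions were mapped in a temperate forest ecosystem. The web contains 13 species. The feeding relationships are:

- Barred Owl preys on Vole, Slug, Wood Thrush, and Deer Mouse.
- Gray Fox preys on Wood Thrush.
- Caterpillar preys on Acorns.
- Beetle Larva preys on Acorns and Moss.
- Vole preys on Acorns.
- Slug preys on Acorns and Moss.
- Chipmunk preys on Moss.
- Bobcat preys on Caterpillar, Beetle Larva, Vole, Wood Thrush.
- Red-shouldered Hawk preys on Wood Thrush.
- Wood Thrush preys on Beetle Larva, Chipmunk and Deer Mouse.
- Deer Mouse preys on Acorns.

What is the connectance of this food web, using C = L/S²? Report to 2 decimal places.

C = 0.12

The web has S = 13 species and L = 21 feeding links.
C = L / S² = 21 / 169 = 0.1243 ≈ 0.12.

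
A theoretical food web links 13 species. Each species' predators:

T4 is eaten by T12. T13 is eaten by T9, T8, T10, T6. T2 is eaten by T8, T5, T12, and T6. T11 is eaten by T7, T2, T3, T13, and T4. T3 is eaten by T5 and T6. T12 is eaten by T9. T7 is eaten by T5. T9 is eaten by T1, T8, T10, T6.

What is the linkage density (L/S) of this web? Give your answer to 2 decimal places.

There are L = 22 links among S = 13 species.
L/S = 22/13 = 1.6923 ≈ 1.69.

L/S = 1.69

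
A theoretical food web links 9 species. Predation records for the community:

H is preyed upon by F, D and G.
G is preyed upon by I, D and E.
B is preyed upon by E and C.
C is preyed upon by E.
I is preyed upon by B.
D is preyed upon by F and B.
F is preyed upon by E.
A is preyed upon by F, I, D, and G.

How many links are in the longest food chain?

5 links

One longest chain: H → G → I → B → C → E.
It has 6 species and 5 links.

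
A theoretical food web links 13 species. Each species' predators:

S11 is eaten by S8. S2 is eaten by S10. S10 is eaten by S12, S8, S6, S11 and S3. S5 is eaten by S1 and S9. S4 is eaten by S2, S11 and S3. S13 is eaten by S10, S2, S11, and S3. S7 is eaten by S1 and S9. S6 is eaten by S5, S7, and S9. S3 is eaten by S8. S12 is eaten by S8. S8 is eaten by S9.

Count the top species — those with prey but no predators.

2

Top species (has prey, but nothing eats it): S1, S9.
Count: 2.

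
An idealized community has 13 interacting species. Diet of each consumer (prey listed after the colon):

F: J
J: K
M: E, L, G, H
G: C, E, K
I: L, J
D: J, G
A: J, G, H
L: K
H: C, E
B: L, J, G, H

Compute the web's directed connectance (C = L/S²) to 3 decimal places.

C = 0.136

The web has S = 13 species and L = 23 feeding links.
C = L / S² = 23 / 169 = 0.1361 ≈ 0.136.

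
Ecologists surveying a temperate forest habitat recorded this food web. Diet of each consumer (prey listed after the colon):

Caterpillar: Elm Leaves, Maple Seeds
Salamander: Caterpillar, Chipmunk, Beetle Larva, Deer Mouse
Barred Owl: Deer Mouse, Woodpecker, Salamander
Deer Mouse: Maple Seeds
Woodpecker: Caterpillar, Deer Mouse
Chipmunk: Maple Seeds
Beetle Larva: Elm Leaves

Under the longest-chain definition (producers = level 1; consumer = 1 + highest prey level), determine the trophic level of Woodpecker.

Trophic level 3

Elm Leaves is a producer → level 1.
Caterpillar eats Elm Leaves (level 1); other prey at levels: Maple Seeds 1 → level 2.
Woodpecker eats Caterpillar (level 2); other prey at levels: Deer Mouse 2 → level 3.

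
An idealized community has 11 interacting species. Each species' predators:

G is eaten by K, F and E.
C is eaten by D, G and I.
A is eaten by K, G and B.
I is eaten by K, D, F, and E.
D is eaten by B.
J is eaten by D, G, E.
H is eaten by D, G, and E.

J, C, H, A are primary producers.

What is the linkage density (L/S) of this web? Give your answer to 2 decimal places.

L/S = 1.82

There are L = 20 links among S = 11 species.
L/S = 20/11 = 1.8182 ≈ 1.82.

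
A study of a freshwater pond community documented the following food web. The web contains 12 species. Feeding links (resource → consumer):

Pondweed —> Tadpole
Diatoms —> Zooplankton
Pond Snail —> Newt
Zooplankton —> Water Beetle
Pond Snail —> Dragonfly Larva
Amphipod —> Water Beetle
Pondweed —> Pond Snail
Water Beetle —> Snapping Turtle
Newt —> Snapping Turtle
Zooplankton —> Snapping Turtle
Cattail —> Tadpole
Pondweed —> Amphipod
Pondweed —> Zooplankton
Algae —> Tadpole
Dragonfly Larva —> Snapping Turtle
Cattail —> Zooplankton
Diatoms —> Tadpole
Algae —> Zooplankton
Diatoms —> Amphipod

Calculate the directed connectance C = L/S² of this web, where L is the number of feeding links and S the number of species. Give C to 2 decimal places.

C = 0.13

The web has S = 12 species and L = 19 feeding links.
C = L / S² = 19 / 144 = 0.1319 ≈ 0.13.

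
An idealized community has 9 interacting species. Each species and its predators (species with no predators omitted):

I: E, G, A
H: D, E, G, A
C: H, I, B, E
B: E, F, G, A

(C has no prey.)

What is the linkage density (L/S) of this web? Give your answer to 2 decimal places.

L/S = 1.67

There are L = 15 links among S = 9 species.
L/S = 15/9 = 1.6667 ≈ 1.67.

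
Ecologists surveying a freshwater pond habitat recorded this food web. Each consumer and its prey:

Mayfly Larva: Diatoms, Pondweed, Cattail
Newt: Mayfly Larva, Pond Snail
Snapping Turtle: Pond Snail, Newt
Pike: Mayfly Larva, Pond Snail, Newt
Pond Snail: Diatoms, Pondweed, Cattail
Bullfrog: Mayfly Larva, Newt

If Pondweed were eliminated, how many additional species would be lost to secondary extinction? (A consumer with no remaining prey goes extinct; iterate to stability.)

0

Remove Pondweed.
Every predator of it retains at least one other prey: Mayfly Larva still has Diatoms, Cattail; Pond Snail still has Diatoms, Cattail.
No consumer loses all prey, so no secondary extinctions occur.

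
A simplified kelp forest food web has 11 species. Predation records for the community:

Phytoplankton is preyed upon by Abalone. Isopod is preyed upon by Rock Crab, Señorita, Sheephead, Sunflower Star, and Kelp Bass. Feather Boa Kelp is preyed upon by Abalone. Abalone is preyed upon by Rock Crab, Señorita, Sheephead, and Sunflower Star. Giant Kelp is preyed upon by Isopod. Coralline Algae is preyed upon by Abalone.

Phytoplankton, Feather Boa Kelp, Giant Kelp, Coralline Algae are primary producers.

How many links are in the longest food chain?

One longest chain: Giant Kelp → Isopod → Señorita.
It has 3 species and 2 links.

2 links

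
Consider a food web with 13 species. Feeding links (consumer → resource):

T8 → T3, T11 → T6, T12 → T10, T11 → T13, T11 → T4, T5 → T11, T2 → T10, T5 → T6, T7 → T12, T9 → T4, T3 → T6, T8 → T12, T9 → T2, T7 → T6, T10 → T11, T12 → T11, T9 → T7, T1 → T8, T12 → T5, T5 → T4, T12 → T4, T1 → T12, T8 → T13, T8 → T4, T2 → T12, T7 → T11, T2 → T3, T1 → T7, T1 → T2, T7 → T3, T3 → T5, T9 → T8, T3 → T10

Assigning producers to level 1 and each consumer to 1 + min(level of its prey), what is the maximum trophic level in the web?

Producers (level 1): T13, T6, T4.
Following each consumer down to its lowest-level prey: T13 → T8 → T1 (levels 1 through 3).
All prey of T1 (T8 2, T7 2, T12 2, T2 3) are at level 2 or above, so T1 is at level 1 + 2 = 3.
Every consumer has at least one prey at level 2 or below, so none exceeds level 3.

3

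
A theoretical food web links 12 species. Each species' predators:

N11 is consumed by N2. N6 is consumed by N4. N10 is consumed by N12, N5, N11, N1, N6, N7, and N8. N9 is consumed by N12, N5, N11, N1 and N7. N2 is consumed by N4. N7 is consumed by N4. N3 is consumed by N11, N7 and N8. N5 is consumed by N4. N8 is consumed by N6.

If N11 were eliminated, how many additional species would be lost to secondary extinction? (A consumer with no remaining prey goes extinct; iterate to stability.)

Remove N11.
Round 1: N2 (all prey gone) → extinct.
No further losses. Total secondary extinctions: 1.

1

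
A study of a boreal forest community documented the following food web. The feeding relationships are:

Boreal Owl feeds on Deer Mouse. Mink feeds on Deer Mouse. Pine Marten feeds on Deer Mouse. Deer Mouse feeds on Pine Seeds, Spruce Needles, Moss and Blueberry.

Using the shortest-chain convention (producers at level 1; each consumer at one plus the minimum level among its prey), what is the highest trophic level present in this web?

Producers (level 1): Blueberry, Spruce Needles, Moss, Pine Seeds.
Following each consumer down to its lowest-level prey: Blueberry → Deer Mouse → Pine Marten (levels 1 through 3).
All prey of Pine Marten (Deer Mouse 2) are at level 2 or above, so Pine Marten is at level 1 + 2 = 3.
Every consumer has at least one prey at level 2 or below, so none exceeds level 3.

3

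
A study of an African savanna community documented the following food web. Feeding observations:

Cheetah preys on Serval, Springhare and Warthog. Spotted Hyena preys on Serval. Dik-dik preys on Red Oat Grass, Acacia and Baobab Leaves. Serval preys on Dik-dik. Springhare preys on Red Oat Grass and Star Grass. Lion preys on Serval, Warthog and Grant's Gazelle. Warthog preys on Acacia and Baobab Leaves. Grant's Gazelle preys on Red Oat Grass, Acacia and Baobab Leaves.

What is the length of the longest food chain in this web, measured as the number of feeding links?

One longest chain: Acacia → Dik-dik → Serval → Spotted Hyena.
It has 4 species and 3 links.

3 links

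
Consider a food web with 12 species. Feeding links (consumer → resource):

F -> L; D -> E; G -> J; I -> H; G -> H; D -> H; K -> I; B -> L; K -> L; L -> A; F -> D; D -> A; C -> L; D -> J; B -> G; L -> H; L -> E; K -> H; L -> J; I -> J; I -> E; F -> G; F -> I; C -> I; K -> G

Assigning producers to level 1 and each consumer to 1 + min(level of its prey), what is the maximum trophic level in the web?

Producers (level 1): A, E, J, H.
Following each consumer down to its lowest-level prey: A → L → C (levels 1 through 3).
All prey of C (L 2, I 2) are at level 2 or above, so C is at level 1 + 2 = 3.
Every consumer has at least one prey at level 2 or below, so none exceeds level 3.

3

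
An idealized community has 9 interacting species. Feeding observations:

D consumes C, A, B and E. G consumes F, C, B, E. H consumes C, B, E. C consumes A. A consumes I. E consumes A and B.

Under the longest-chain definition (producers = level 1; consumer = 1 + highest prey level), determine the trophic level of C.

Trophic level 3

I is a producer → level 1.
A eats I → level 2.
C eats A → level 3.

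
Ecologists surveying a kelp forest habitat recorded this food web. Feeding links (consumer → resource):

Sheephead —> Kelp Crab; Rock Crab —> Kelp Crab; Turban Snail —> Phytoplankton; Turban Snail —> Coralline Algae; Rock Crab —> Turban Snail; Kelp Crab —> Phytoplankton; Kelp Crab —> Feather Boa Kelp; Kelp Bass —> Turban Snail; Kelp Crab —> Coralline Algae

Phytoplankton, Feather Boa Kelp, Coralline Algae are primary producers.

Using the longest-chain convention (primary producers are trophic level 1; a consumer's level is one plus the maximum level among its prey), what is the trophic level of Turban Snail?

Phytoplankton is a producer → level 1.
Turban Snail eats Phytoplankton (level 1); other prey at levels: Coralline Algae 1 → level 2.

Trophic level 2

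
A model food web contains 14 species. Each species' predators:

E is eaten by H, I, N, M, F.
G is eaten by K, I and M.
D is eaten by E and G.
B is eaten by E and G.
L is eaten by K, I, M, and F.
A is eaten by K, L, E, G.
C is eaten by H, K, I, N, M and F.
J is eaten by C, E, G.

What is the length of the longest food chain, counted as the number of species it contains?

3 species

One longest chain: J → E → F.
It has 3 species and 2 links.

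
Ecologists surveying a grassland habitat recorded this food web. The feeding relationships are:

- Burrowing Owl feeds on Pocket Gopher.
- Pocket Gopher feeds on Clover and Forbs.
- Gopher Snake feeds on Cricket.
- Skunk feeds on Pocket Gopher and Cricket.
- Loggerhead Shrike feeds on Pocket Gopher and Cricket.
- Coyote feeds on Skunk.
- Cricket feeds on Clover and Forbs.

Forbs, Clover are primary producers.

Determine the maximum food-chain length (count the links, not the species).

3 links

One longest chain: Forbs → Pocket Gopher → Skunk → Coyote.
It has 4 species and 3 links.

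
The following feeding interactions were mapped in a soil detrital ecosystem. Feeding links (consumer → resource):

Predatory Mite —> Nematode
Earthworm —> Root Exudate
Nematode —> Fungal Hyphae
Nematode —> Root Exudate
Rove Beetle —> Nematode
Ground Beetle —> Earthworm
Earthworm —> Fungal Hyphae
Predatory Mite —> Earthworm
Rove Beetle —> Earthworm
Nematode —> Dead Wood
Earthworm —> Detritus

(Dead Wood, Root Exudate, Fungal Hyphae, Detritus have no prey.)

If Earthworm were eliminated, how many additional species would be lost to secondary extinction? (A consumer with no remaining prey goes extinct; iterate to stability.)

1

Remove Earthworm.
Round 1: Ground Beetle (all prey gone) → extinct.
No further losses. Total secondary extinctions: 1.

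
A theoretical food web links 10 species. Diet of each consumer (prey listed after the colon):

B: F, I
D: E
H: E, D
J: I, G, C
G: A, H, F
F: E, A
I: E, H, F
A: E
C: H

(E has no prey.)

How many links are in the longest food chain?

4 links

One longest chain: E → D → H → I → J.
It has 5 species and 4 links.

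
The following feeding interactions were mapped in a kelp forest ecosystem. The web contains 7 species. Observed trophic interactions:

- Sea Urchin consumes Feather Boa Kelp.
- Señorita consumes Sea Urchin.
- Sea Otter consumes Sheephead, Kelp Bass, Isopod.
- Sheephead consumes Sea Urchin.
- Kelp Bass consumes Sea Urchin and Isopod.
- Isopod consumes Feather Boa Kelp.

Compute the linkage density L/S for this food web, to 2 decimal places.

L/S = 1.29

There are L = 9 links among S = 7 species.
L/S = 9/7 = 1.2857 ≈ 1.29.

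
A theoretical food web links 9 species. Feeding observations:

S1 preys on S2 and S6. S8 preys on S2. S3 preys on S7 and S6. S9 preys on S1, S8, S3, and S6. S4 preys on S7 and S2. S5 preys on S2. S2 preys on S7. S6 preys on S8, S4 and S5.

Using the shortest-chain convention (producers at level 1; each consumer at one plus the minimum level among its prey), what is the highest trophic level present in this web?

Producers (level 1): S7.
Following each consumer down to its lowest-level prey: S7 → S2 → S8 (levels 1 through 3).
All prey of S8 (S2 2) are at level 2 or above, so S8 is at level 1 + 2 = 3.
Every consumer has at least one prey at level 2 or below, so none exceeds level 3.

3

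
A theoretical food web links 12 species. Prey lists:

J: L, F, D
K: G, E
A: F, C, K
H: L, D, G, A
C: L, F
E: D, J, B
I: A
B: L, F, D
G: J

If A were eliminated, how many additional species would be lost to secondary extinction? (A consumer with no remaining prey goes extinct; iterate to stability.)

Remove A.
Round 1: I (all prey gone) → extinct.
No further losses. Total secondary extinctions: 1.

1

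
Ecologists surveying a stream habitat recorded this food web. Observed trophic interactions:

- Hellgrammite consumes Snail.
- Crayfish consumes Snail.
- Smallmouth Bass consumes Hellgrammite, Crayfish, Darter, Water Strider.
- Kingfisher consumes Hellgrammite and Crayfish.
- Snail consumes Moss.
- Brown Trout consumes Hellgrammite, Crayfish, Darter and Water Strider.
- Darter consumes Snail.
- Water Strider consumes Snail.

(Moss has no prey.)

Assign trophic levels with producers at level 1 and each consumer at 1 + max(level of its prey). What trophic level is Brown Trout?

Moss is a producer → level 1.
Snail eats Moss → level 2.
Darter eats Snail → level 3.
Brown Trout eats Darter (level 3); other prey at levels: Hellgrammite 3, Crayfish 3, Water Strider 3 → level 4.

Trophic level 4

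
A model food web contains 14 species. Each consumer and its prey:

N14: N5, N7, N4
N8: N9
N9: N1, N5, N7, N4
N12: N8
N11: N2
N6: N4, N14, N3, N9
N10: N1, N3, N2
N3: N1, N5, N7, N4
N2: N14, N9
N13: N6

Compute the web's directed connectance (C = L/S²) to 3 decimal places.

C = 0.122

The web has S = 14 species and L = 24 feeding links.
C = L / S² = 24 / 196 = 0.1224 ≈ 0.122.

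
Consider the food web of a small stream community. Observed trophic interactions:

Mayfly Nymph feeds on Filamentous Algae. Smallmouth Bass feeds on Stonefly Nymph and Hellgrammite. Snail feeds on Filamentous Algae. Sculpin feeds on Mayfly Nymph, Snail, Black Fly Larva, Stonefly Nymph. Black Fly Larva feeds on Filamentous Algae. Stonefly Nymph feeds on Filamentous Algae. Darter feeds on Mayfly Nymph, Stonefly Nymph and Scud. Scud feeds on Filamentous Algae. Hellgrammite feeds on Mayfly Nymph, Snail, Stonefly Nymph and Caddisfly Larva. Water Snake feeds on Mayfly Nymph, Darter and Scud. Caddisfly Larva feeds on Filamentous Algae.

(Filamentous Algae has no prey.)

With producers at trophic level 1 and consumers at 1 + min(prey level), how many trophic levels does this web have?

Producers (level 1): Filamentous Algae.
Following each consumer down to its lowest-level prey: Filamentous Algae → Caddisfly Larva → Hellgrammite (levels 1 through 3).
All prey of Hellgrammite (Caddisfly Larva 2, Stonefly Nymph 2, Snail 2, Mayfly Nymph 2) are at level 2 or above, so Hellgrammite is at level 1 + 2 = 3.
Every consumer has at least one prey at level 2 or below, so none exceeds level 3.

3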